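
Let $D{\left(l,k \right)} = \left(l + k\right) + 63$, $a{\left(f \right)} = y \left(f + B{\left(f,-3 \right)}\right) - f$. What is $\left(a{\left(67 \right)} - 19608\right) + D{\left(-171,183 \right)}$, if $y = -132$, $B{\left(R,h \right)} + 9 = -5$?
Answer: $-26596$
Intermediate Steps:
$B{\left(R,h \right)} = -14$ ($B{\left(R,h \right)} = -9 - 5 = -14$)
$a{\left(f \right)} = 1848 - 133 f$ ($a{\left(f \right)} = - 132 \left(f - 14\right) - f = - 132 \left(-14 + f\right) - f = \left(1848 - 132 f\right) - f = 1848 - 133 f$)
$D{\left(l,k \right)} = 63 + k + l$ ($D{\left(l,k \right)} = \left(k + l\right) + 63 = 63 + k + l$)
$\left(a{\left(67 \right)} - 19608\right) + D{\left(-171,183 \right)} = \left(\left(1848 - 8911\right) - 19608\right) + \left(63 + 183 - 171\right) = \left(\left(1848 - 8911\right) - 19608\right) + 75 = \left(-7063 - 19608\right) + 75 = -26671 + 75 = -26596$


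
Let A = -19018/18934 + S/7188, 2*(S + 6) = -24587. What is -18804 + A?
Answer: -2559548700085/136097592 ≈ -18807.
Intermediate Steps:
S = -24599/2 (S = -6 + (½)*(-24587) = -6 - 24587/2 = -24599/2 ≈ -12300.)
A = -369580117/136097592 (A = -19018/18934 - 24599/2/7188 = -19018*1/18934 - 24599/2*1/7188 = -9509/9467 - 24599/14376 = -369580117/136097592 ≈ -2.7156)
-18804 + A = -18804 - 369580117/136097592 = -2559548700085/136097592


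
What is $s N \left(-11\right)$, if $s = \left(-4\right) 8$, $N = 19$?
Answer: $6688$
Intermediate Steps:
$s = -32$
$s N \left(-11\right) = \left(-32\right) 19 \left(-11\right) = \left(-608\right) \left(-11\right) = 6688$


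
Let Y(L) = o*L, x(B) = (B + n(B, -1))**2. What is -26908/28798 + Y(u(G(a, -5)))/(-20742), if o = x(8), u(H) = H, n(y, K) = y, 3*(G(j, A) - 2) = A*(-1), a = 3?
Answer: -62695442/63999441 ≈ -0.97962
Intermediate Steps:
G(j, A) = 2 - A/3 (G(j, A) = 2 + (A*(-1))/3 = 2 + (-A)/3 = 2 - A/3)
x(B) = 4*B**2 (x(B) = (B + B)**2 = (2*B)**2 = 4*B**2)
o = 256 (o = 4*8**2 = 4*64 = 256)
Y(L) = 256*L
-26908/28798 + Y(u(G(a, -5)))/(-20742) = -26908/28798 + (256*(2 - 1/3*(-5)))/(-20742) = -26908*1/28798 + (256*(2 + 5/3))*(-1/20742) = -1922/2057 + (256*(11/3))*(-1/20742) = -1922/2057 + (2816/3)*(-1/20742) = -1922/2057 - 1408/31113 = -62695442/63999441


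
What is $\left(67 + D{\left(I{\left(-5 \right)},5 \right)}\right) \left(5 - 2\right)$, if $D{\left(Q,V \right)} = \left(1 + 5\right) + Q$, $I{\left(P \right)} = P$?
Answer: $204$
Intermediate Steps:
$D{\left(Q,V \right)} = 6 + Q$
$\left(67 + D{\left(I{\left(-5 \right)},5 \right)}\right) \left(5 - 2\right) = \left(67 + \left(6 - 5\right)\right) \left(5 - 2\right) = \left(67 + 1\right) \left(5 - 2\right) = 68 \cdot 3 = 204$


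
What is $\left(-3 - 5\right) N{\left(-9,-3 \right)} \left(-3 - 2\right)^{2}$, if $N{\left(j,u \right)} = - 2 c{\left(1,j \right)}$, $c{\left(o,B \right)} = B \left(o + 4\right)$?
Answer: $-18000$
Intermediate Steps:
$c{\left(o,B \right)} = B \left(4 + o\right)$
$N{\left(j,u \right)} = - 10 j$ ($N{\left(j,u \right)} = - 2 j \left(4 + 1\right) = - 2 j 5 = - 2 \cdot 5 j = - 10 j$)
$\left(-3 - 5\right) N{\left(-9,-3 \right)} \left(-3 - 2\right)^{2} = \left(-3 - 5\right) \left(\left(-10\right) \left(-9\right)\right) \left(-3 - 2\right)^{2} = \left(-3 - 5\right) 90 \left(-5\right)^{2} = \left(-8\right) 90 \cdot 25 = \left(-720\right) 25 = -18000$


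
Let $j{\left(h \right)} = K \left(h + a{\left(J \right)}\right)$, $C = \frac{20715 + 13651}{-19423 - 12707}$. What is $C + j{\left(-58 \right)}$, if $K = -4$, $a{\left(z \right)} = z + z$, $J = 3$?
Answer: $\frac{3324337}{16065} \approx 206.93$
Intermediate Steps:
$a{\left(z \right)} = 2 z$
$C = - \frac{17183}{16065}$ ($C = \frac{34366}{-32130} = 34366 \left(- \frac{1}{32130}\right) = - \frac{17183}{16065} \approx -1.0696$)
$j{\left(h \right)} = -24 - 4 h$ ($j{\left(h \right)} = - 4 \left(h + 2 \cdot 3\right) = - 4 \left(h + 6\right) = - 4 \left(6 + h\right) = -24 - 4 h$)
$C + j{\left(-58 \right)} = - \frac{17183}{16065} - -208 = - \frac{17183}{16065} + \left(-24 + 232\right) = - \frac{17183}{16065} + 208 = \frac{3324337}{16065}$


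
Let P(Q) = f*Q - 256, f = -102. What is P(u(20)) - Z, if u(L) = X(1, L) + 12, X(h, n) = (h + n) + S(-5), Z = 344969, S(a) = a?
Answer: -348081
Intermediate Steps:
X(h, n) = -5 + h + n (X(h, n) = (h + n) - 5 = -5 + h + n)
u(L) = 8 + L (u(L) = (-5 + 1 + L) + 12 = (-4 + L) + 12 = 8 + L)
P(Q) = -256 - 102*Q (P(Q) = -102*Q - 256 = -256 - 102*Q)
P(u(20)) - Z = (-256 - 102*(8 + 20)) - 1*344969 = (-256 - 102*28) - 344969 = (-256 - 2856) - 344969 = -3112 - 344969 = -348081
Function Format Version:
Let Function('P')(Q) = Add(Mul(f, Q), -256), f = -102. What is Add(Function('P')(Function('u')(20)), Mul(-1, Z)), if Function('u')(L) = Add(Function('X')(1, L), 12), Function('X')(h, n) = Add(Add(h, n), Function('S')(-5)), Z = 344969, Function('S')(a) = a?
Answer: -348081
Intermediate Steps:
Function('X')(h, n) = Add(-5, h, n) (Function('X')(h, n) = Add(Add(h, n), -5) = Add(-5, h, n))
Function('u')(L) = Add(8, L) (Function('u')(L) = Add(Add(-5, 1, L), 12) = Add(Add(-4, L), 12) = Add(8, L))
Function('P')(Q) = Add(-256, Mul(-102, Q)) (Function('P')(Q) = Add(Mul(-102, Q), -256) = Add(-256, Mul(-102, Q)))
Add(Function('P')(Function('u')(20)), Mul(-1, Z)) = Add(Add(-256, Mul(-102, Add(8, 20))), Mul(-1, 344969)) = Add(Add(-256, Mul(-102, 28)), -344969) = Add(Add(-256, -2856), -344969) = Add(-3112, -344969) = -348081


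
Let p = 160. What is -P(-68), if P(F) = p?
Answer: -160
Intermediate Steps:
P(F) = 160
-P(-68) = -1*160 = -160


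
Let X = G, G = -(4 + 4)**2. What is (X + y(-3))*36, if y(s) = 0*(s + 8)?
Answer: -2304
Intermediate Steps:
y(s) = 0 (y(s) = 0*(8 + s) = 0)
G = -64 (G = -1*8**2 = -1*64 = -64)
X = -64
(X + y(-3))*36 = (-64 + 0)*36 = -64*36 = -2304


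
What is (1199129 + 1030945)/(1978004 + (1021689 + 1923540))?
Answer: 318582/703319 ≈ 0.45297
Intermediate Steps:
(1199129 + 1030945)/(1978004 + (1021689 + 1923540)) = 2230074/(1978004 + 2945229) = 2230074/4923233 = 2230074*(1/4923233) = 318582/703319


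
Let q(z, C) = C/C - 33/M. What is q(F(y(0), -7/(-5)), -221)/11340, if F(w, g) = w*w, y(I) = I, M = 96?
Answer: 1/17280 ≈ 5.7870e-5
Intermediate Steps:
F(w, g) = w²
q(z, C) = 21/32 (q(z, C) = C/C - 33/96 = 1 - 33*1/96 = 1 - 11/32 = 21/32)
q(F(y(0), -7/(-5)), -221)/11340 = (21/32)/11340 = (21/32)*(1/11340) = 1/17280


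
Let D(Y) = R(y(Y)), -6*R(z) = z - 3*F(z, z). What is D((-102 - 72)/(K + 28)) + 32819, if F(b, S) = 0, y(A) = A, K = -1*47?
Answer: 623532/19 ≈ 32818.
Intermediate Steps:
K = -47
R(z) = -z/6 (R(z) = -(z - 3*0)/6 = -(z + 0)/6 = -z/6)
D(Y) = -Y/6
D((-102 - 72)/(K + 28)) + 32819 = -(-102 - 72)/(6*(-47 + 28)) + 32819 = -(-29)/(-19) + 32819 = -(-29)*(-1)/19 + 32819 = -⅙*174/19 + 32819 = -29/19 + 32819 = 623532/19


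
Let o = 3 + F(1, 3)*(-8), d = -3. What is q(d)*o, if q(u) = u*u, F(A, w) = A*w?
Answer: -189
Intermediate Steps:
q(u) = u²
o = -21 (o = 3 + (1*3)*(-8) = 3 + 3*(-8) = 3 - 24 = -21)
q(d)*o = (-3)²*(-21) = 9*(-21) = -189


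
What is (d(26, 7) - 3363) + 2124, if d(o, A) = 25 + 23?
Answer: -1191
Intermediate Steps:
d(o, A) = 48
(d(26, 7) - 3363) + 2124 = (48 - 3363) + 2124 = -3315 + 2124 = -1191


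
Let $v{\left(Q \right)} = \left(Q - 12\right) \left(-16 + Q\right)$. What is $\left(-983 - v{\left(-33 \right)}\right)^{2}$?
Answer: $10163344$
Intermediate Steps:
$v{\left(Q \right)} = \left(-16 + Q\right) \left(-12 + Q\right)$ ($v{\left(Q \right)} = \left(-12 + Q\right) \left(-16 + Q\right) = \left(-16 + Q\right) \left(-12 + Q\right)$)
$\left(-983 - v{\left(-33 \right)}\right)^{2} = \left(-983 - \left(192 + \left(-33\right)^{2} - -924\right)\right)^{2} = \left(-983 - \left(192 + 1089 + 924\right)\right)^{2} = \left(-983 - 2205\right)^{2} = \left(-3188\right)^{2} = 10163344$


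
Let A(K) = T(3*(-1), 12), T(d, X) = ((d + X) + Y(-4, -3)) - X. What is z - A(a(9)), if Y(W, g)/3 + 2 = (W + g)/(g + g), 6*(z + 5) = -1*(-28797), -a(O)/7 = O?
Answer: 4800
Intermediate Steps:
a(O) = -7*O
z = 9589/2 (z = -5 + (-1*(-28797))/6 = -5 + (1/6)*28797 = -5 + 9599/2 = 9589/2 ≈ 4794.5)
Y(W, g) = -6 + 3*(W + g)/(2*g) (Y(W, g) = -6 + 3*((W + g)/(g + g)) = -6 + 3*((W + g)/((2*g))) = -6 + 3*((W + g)*(1/(2*g))) = -6 + 3*((W + g)/(2*g)) = -6 + 3*(W + g)/(2*g))
T(d, X) = -5/2 + d (T(d, X) = ((d + X) + (3/2)*(-4 - 3*(-3))/(-3)) - X = ((X + d) + (3/2)*(-1/3)*(-4 + 9)) - X = ((X + d) + (3/2)*(-1/3)*5) - X = ((X + d) - 5/2) - X = (-5/2 + X + d) - X = -5/2 + d)
A(K) = -11/2 (A(K) = -5/2 + 3*(-1) = -5/2 - 3 = -11/2)
z - A(a(9)) = 9589/2 - 1*(-11/2) = 9589/2 + 11/2 = 4800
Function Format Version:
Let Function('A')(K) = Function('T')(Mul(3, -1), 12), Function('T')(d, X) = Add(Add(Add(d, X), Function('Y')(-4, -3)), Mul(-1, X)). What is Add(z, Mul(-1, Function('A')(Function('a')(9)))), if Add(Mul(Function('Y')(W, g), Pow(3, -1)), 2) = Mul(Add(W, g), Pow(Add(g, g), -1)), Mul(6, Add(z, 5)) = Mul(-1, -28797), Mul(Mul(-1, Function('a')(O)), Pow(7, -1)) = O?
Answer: 4800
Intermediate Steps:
Function('a')(O) = Mul(-7, O)
z = Rational(9589, 2) (z = Add(-5, Mul(Rational(1, 6), Mul(-1, -28797))) = Add(-5, Mul(Rational(1, 6), 28797)) = Add(-5, Rational(9599, 2)) = Rational(9589, 2) ≈ 4794.5)
Function('Y')(W, g) = Add(-6, Mul(Rational(3, 2), Pow(g, -1), Add(W, g))) (Function('Y')(W, g) = Add(-6, Mul(3, Mul(Add(W, g), Pow(Add(g, g), -1)))) = Add(-6, Mul(3, Mul(Add(W, g), Pow(Mul(2, g), -1)))) = Add(-6, Mul(3, Mul(Add(W, g), Mul(Rational(1, 2), Pow(g, -1))))) = Add(-6, Mul(3, Mul(Rational(1, 2), Pow(g, -1), Add(W, g)))) = Add(-6, Mul(Rational(3, 2), Pow(g, -1), Add(W, g))))
Function('T')(d, X) = Add(Rational(-5, 2), d) (Function('T')(d, X) = Add(Add(Add(d, X), Mul(Rational(3, 2), Pow(-3, -1), Add(-4, Mul(-3, -3)))), Mul(-1, X)) = Add(Add(Add(X, d), Mul(Rational(3, 2), Rational(-1, 3), Add(-4, 9))), Mul(-1, X)) = Add(Add(Add(X, d), Mul(Rational(3, 2), Rational(-1, 3), 5)), Mul(-1, X)) = Add(Add(Add(X, d), Rational(-5, 2)), Mul(-1, X)) = Add(Add(Rational(-5, 2), X, d), Mul(-1, X)) = Add(Rational(-5, 2), d))
Function('A')(K) = Rational(-11, 2) (Function('A')(K) = Add(Rational(-5, 2), Mul(3, -1)) = Add(Rational(-5, 2), -3) = Rational(-11, 2))
Add(z, Mul(-1, Function('A')(Function('a')(9)))) = Add(Rational(9589, 2), Mul(-1, Rational(-11, 2))) = Add(Rational(9589, 2), Rational(11, 2)) = 4800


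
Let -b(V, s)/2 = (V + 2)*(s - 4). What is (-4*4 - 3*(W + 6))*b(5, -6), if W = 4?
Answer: -6440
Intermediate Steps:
b(V, s) = -2*(-4 + s)*(2 + V) (b(V, s) = -2*(V + 2)*(s - 4) = -2*(2 + V)*(-4 + s) = -2*(-4 + s)*(2 + V))
(-4*4 - 3*(W + 6))*b(5, -6) = (-4*4 - 3*(4 + 6))*(16 - 4*(-6) + 8*5 - 2*5*(-6)) = (-16 - 3*10)*(16 + 24 + 40 + 60) = (-16 - 30)*140 = -46*140 = -6440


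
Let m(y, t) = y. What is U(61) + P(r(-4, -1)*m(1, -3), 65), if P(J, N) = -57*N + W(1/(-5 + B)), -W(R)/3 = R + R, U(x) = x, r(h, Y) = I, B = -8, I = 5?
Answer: -47366/13 ≈ -3643.5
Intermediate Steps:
r(h, Y) = 5
W(R) = -6*R (W(R) = -3*(R + R) = -6*R)
P(J, N) = 6/13 - 57*N (P(J, N) = -57*N - 6/(-5 - 8) = -57*N - 6/(-13) = -57*N - 6*(-1/13) = -57*N + 6/13 = 6/13 - 57*N)
U(61) + P(r(-4, -1)*m(1, -3), 65) = 61 + (6/13 - 57*65) = 61 + (6/13 - 3705) = 61 - 48159/13 = -47366/13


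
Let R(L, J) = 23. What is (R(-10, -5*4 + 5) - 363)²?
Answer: 115600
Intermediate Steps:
(R(-10, -5*4 + 5) - 363)² = (23 - 363)² = (-340)² = 115600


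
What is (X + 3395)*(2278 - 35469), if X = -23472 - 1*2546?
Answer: 750879993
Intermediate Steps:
X = -26018 (X = -23472 - 2546 = -26018)
(X + 3395)*(2278 - 35469) = (-26018 + 3395)*(2278 - 35469) = -22623*(-33191) = 750879993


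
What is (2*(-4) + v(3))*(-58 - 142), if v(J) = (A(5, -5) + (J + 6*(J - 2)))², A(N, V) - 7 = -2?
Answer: -37600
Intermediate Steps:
A(N, V) = 5 (A(N, V) = 7 - 2 = 5)
v(J) = (-7 + 7*J)² (v(J) = (5 + (J + 6*(J - 2)))² = (5 + (J + 6*(-2 + J)))² = (5 + (J + (-12 + 6*J)))² = (5 + (-12 + 7*J))² = (-7 + 7*J)²)
(2*(-4) + v(3))*(-58 - 142) = (2*(-4) + 49*(-1 + 3)²)*(-58 - 142) = (-8 + 49*2²)*(-200) = (-8 + 49*4)*(-200) = (-8 + 196)*(-200) = 188*(-200) = -37600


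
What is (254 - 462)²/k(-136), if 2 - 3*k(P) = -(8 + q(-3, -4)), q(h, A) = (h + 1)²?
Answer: 64896/7 ≈ 9270.9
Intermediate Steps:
q(h, A) = (1 + h)²
k(P) = 14/3 (k(P) = ⅔ - (-1)*(8 + (1 - 3)²)/3 = ⅔ - (-1)*(8 + (-2)²)/3 = ⅔ - (-1)*(8 + 4)/3 = ⅔ - (-1)*12/3 = ⅔ - ⅓*(-12) = ⅔ + 4 = 14/3)
(254 - 462)²/k(-136) = (254 - 462)²/(14/3) = (-208)²*(3/14) = 43264*(3/14) = 64896/7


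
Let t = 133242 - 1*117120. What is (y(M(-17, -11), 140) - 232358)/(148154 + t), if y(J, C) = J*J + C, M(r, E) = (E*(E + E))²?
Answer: 1714754939/82138 ≈ 20877.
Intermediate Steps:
M(r, E) = 4*E⁴ (M(r, E) = (E*(2*E))² = (2*E²)² = 4*E⁴)
t = 16122 (t = 133242 - 117120 = 16122)
y(J, C) = C + J² (y(J, C) = J² + C = C + J²)
(y(M(-17, -11), 140) - 232358)/(148154 + t) = ((140 + (4*(-11)⁴)²) - 232358)/(148154 + 16122) = ((140 + (4*14641)²) - 232358)/164276 = ((140 + 58564²) - 232358)*(1/164276) = ((140 + 3429742096) - 232358)*(1/164276) = (3429742236 - 232358)*(1/164276) = 3429509878*(1/164276) = 1714754939/82138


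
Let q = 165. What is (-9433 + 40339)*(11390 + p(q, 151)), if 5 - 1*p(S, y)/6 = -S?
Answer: 383543460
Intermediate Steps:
p(S, y) = 30 + 6*S (p(S, y) = 30 - (-6)*S = 30 + 6*S)
(-9433 + 40339)*(11390 + p(q, 151)) = (-9433 + 40339)*(11390 + (30 + 6*165)) = 30906*(11390 + (30 + 990)) = 30906*(11390 + 1020) = 30906*12410 = 383543460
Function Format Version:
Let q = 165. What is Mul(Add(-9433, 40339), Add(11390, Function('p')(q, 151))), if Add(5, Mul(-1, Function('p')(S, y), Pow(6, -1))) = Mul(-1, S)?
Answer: 383543460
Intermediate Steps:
Function('p')(S, y) = Add(30, Mul(6, S)) (Function('p')(S, y) = Add(30, Mul(-6, Mul(-1, S))) = Add(30, Mul(6, S)))
Mul(Add(-9433, 40339), Add(11390, Function('p')(q, 151))) = Mul(Add(-9433, 40339), Add(11390, Add(30, Mul(6, 165)))) = Mul(30906, Add(11390, Add(30, 990))) = Mul(30906, Add(11390, 1020)) = Mul(30906, 12410) = 383543460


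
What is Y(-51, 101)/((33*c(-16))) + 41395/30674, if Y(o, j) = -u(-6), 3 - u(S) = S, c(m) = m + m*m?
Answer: 18198463/13496560 ≈ 1.3484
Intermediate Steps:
c(m) = m + m²
u(S) = 3 - S
Y(o, j) = -9 (Y(o, j) = -(3 - 1*(-6)) = -(3 + 6) = -1*9 = -9)
Y(-51, 101)/((33*c(-16))) + 41395/30674 = -9*(-1/(528*(1 - 16))) + 41395/30674 = -9/(33*(-16*(-15))) + 41395*(1/30674) = -9/(33*240) + 41395/30674 = -9/7920 + 41395/30674 = -9*1/7920 + 41395/30674 = -1/880 + 41395/30674 = 18198463/13496560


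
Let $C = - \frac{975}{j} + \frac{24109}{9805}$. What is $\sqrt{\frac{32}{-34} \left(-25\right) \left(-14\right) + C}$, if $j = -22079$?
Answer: $\frac{i \sqrt{4427702093285175663870}}{3680238115} \approx 18.081 i$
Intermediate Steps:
$C = \frac{541862486}{216484595}$ ($C = - \frac{975}{-22079} + \frac{24109}{9805} = \left(-975\right) \left(- \frac{1}{22079}\right) + 24109 \cdot \frac{1}{9805} = \frac{975}{22079} + \frac{24109}{9805} = \frac{541862486}{216484595} \approx 2.503$)
$\sqrt{\frac{32}{-34} \left(-25\right) \left(-14\right) + C} = \sqrt{\frac{32}{-34} \left(-25\right) \left(-14\right) + \frac{541862486}{216484595}} = \sqrt{32 \left(- \frac{1}{34}\right) \left(-25\right) \left(-14\right) + \frac{541862486}{216484595}} = \sqrt{\left(- \frac{16}{17}\right) \left(-25\right) \left(-14\right) + \frac{541862486}{216484595}} = \sqrt{\frac{400}{17} \left(-14\right) + \frac{541862486}{216484595}} = \sqrt{- \frac{5600}{17} + \frac{541862486}{216484595}} = \sqrt{- \frac{1203102069738}{3680238115}} = \frac{i \sqrt{4427702093285175663870}}{3680238115}$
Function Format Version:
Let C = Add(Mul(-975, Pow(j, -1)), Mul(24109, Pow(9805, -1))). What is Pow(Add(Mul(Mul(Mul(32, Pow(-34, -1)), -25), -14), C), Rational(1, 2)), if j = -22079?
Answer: Mul(Rational(1, 3680238115), I, Pow(4427702093285175663870, Rational(1, 2))) ≈ Mul(18.081, I)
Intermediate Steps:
C = Rational(541862486, 216484595) (C = Add(Mul(-975, Pow(-22079, -1)), Mul(24109, Pow(9805, -1))) = Add(Mul(-975, Rational(-1, 22079)), Mul(24109, Rational(1, 9805))) = Add(Rational(975, 22079), Rational(24109, 9805)) = Rational(541862486, 216484595) ≈ 2.5030)
Pow(Add(Mul(Mul(Mul(32, Pow(-34, -1)), -25), -14), C), Rational(1, 2)) = Pow(Add(Mul(Mul(Mul(32, Pow(-34, -1)), -25), -14), Rational(541862486, 216484595)), Rational(1, 2)) = Pow(Add(Mul(Mul(Mul(32, Rational(-1, 34)), -25), -14), Rational(541862486, 216484595)), Rational(1, 2)) = Pow(Add(Mul(Mul(Rational(-16, 17), -25), -14), Rational(541862486, 216484595)), Rational(1, 2)) = Pow(Add(Mul(Rational(400, 17), -14), Rational(541862486, 216484595)), Rational(1, 2)) = Pow(Add(Rational(-5600, 17), Rational(541862486, 216484595)), Rational(1, 2)) = Pow(Rational(-1203102069738, 3680238115), Rational(1, 2)) = Mul(Rational(1, 3680238115), I, Pow(4427702093285175663870, Rational(1, 2)))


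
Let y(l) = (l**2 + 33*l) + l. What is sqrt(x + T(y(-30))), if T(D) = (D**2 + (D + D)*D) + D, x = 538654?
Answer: sqrt(581734) ≈ 762.71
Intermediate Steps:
y(l) = l**2 + 34*l
T(D) = D + 3*D**2 (T(D) = (D**2 + (2*D)*D) + D = (D**2 + 2*D**2) + D = 3*D**2 + D = D + 3*D**2)
sqrt(x + T(y(-30))) = sqrt(538654 + (-30*(34 - 30))*(1 + 3*(-30*(34 - 30)))) = sqrt(538654 + (-30*4)*(1 + 3*(-30*4))) = sqrt(538654 - 120*(1 + 3*(-120))) = sqrt(538654 - 120*(1 - 360)) = sqrt(538654 - 120*(-359)) = sqrt(538654 + 43080) = sqrt(581734)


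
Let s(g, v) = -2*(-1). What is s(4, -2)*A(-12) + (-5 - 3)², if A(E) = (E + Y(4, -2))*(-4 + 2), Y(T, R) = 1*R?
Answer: 120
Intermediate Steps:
s(g, v) = 2
Y(T, R) = R
A(E) = 4 - 2*E (A(E) = (E - 2)*(-4 + 2) = (-2 + E)*(-2) = 4 - 2*E)
s(4, -2)*A(-12) + (-5 - 3)² = 2*(4 - 2*(-12)) + (-5 - 3)² = 2*(4 + 24) + (-8)² = 2*28 + 64 = 56 + 64 = 120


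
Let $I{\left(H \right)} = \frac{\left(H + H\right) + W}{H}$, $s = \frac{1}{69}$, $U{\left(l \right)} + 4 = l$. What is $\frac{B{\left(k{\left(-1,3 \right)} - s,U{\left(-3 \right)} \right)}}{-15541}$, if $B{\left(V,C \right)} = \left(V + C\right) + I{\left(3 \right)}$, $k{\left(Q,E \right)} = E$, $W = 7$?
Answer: $- \frac{22}{1072329} \approx -2.0516 \cdot 10^{-5}$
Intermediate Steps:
$U{\left(l \right)} = -4 + l$
$s = \frac{1}{69} \approx 0.014493$
$I{\left(H \right)} = \frac{7 + 2 H}{H}$ ($I{\left(H \right)} = \frac{\left(H + H\right) + 7}{H} = \frac{2 H + 7}{H} = \frac{7 + 2 H}{H}$)
$B{\left(V,C \right)} = \frac{13}{3} + C + V$ ($B{\left(V,C \right)} = \left(V + C\right) + \left(2 + \frac{7}{3}\right) = \left(C + V\right) + \left(2 + 7 \cdot \frac{1}{3}\right) = \left(C + V\right) + \left(2 + \frac{7}{3}\right) = \left(C + V\right) + \frac{13}{3} = \frac{13}{3} + C + V$)
$\frac{B{\left(k{\left(-1,3 \right)} - s,U{\left(-3 \right)} \right)}}{-15541} = \frac{\frac{13}{3} - 7 + \left(3 - \frac{1}{69}\right)}{-15541} = \left(\frac{13}{3} - 7 + \left(3 - \frac{1}{69}\right)\right) \left(- \frac{1}{15541}\right) = \left(\frac{13}{3} - 7 + \frac{206}{69}\right) \left(- \frac{1}{15541}\right) = \frac{22}{69} \left(- \frac{1}{15541}\right) = - \frac{22}{1072329}$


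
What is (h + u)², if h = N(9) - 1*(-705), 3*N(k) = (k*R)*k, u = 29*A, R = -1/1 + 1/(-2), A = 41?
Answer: 13741849/4 ≈ 3.4355e+6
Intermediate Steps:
R = -3/2 (R = -1*1 + 1*(-½) = -1 - ½ = -3/2 ≈ -1.5000)
u = 1189 (u = 29*41 = 1189)
N(k) = -k²/2 (N(k) = ((k*(-3/2))*k)/3 = ((-3*k/2)*k)/3 = (-3*k²/2)/3 = -k²/2)
h = 1329/2 (h = -½*9² - 1*(-705) = -½*81 + 705 = -81/2 + 705 = 1329/2 ≈ 664.50)
(h + u)² = (1329/2 + 1189)² = (3707/2)² = 13741849/4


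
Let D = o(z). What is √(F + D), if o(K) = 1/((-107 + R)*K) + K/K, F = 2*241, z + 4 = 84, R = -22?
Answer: √3215040555/2580 ≈ 21.977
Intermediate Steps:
z = 80 (z = -4 + 84 = 80)
F = 482
o(K) = 1 - 1/(129*K) (o(K) = 1/((-107 - 22)*K) + K/K = 1/((-129)*K) + 1 = -1/(129*K) + 1 = 1 - 1/(129*K))
D = 10319/10320 (D = (-1/129 + 80)/80 = (1/80)*(10319/129) = 10319/10320 ≈ 0.99990)
√(F + D) = √(482 + 10319/10320) = √(4984559/10320) = √3215040555/2580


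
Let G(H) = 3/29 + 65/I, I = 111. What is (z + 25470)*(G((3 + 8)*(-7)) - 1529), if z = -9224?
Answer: -79924357718/3219 ≈ -2.4829e+7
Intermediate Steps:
G(H) = 2218/3219 (G(H) = 3/29 + 65/111 = 2218/3219)
(z + 25470)*(G((3 + 8)*(-7)) - 1529) = (-9224 + 25470)*(2218/3219 - 1529) = 16246*(-4919633/3219) = -79924357718/3219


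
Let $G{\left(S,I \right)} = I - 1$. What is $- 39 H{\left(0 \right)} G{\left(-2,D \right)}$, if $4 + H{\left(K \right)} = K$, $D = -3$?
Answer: $-624$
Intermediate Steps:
$H{\left(K \right)} = -4 + K$
$G{\left(S,I \right)} = -1 + I$
$- 39 H{\left(0 \right)} G{\left(-2,D \right)} = - 39 \left(-4 + 0\right) \left(-1 - 3\right) = \left(-39\right) \left(-4\right) \left(-4\right) = 156 \left(-4\right) = -624$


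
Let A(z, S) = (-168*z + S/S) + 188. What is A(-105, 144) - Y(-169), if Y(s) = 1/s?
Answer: 3013102/169 ≈ 17829.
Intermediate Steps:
A(z, S) = 189 - 168*z (A(z, S) = (-168*z + 1) + 188 = (1 - 168*z) + 188 = 189 - 168*z)
A(-105, 144) - Y(-169) = (189 - 168*(-105)) - 1/(-169) = (189 + 17640) - 1*(-1/169) = 17829 + 1/169 = 3013102/169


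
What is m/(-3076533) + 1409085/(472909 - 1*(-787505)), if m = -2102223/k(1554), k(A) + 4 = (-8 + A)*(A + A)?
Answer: 42860052015993297/38337930451257988 ≈ 1.1180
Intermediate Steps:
k(A) = -4 + 2*A*(-8 + A) (k(A) = -4 + (-8 + A)*(A + A) = -4 + (-8 + A)*(2*A) = -4 + 2*A*(-8 + A))
m = -2102223/4804964 (m = -2102223/(-4 - 16*1554 + 2*1554²) = -2102223/(-4 - 24864 + 2*2414916) = -2102223/(-4 - 24864 + 4829832) = -2102223/4804964 ≈ -0.43751)
m/(-3076533) + 1409085/(472909 - 1*(-787505)) = -2102223/4804964/(-3076533) + 1409085/(472909 - 1*(-787505)) = -2102223/4804964*(-1/3076533) + 1409085/(472909 + 787505) = 700741/4927543436604 + 1409085/1260414 = 700741/4927543436604 + 1409085*(1/1260414) = 700741/4927543436604 + 156565/140046 = 42860052015993297/38337930451257988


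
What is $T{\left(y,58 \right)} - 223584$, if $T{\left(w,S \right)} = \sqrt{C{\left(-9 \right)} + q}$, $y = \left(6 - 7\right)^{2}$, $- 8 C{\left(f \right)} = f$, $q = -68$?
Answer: $-223584 + \frac{i \sqrt{1070}}{4} \approx -2.2358 \cdot 10^{5} + 8.1777 i$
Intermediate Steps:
$C{\left(f \right)} = - \frac{f}{8}$
$y = 1$ ($y = \left(-1\right)^{2} = 1$)
$T{\left(w,S \right)} = \frac{i \sqrt{1070}}{4}$ ($T{\left(w,S \right)} = \sqrt{\left(- \frac{1}{8}\right) \left(-9\right) - 68} = \sqrt{\frac{9}{8} - 68} = \sqrt{- \frac{535}{8}} = \frac{i \sqrt{1070}}{4}$)
$T{\left(y,58 \right)} - 223584 = \frac{i \sqrt{1070}}{4} - 223584 = -223584 + \frac{i \sqrt{1070}}{4}$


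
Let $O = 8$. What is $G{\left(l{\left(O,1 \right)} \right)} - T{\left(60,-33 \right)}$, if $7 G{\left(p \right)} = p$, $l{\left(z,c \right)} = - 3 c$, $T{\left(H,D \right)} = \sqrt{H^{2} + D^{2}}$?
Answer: $- \frac{3}{7} - 3 \sqrt{521} \approx -68.905$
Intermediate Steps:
$T{\left(H,D \right)} = \sqrt{D^{2} + H^{2}}$
$G{\left(p \right)} = \frac{p}{7}$
$G{\left(l{\left(O,1 \right)} \right)} - T{\left(60,-33 \right)} = \frac{\left(-3\right) 1}{7} - \sqrt{\left(-33\right)^{2} + 60^{2}} = \frac{1}{7} \left(-3\right) - \sqrt{1089 + 3600} = - \frac{3}{7} - \sqrt{4689} = - \frac{3}{7} - 3 \sqrt{521}$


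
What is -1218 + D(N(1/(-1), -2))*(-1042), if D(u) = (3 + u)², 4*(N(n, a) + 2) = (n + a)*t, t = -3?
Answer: -97793/8 ≈ -12224.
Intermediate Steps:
N(n, a) = -2 - 3*a/4 - 3*n/4 (N(n, a) = -2 + ((n + a)*(-3))/4 = -2 + ((a + n)*(-3))/4 = -2 + (-3*a - 3*n)/4 = -2 + (-3*a/4 - 3*n/4) = -2 - 3*a/4 - 3*n/4)
-1218 + D(N(1/(-1), -2))*(-1042) = -1218 + (3 + (-2 - ¾*(-2) - ¾/(-1)))²*(-1042) = -1218 + (3 + (-2 + 3/2 - ¾*(-1)))²*(-1042) = -1218 + (3 + (-2 + 3/2 + ¾))²*(-1042) = -1218 + (3 + ¼)²*(-1042) = -1218 + (13/4)²*(-1042) = -1218 + (169/16)*(-1042) = -1218 - 88049/8 = -97793/8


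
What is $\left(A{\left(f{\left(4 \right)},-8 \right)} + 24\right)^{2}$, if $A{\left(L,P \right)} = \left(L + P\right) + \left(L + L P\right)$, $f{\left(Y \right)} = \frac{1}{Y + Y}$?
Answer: $\frac{3721}{16} \approx 232.56$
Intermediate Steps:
$f{\left(Y \right)} = \frac{1}{2 Y}$
$A{\left(L,P \right)} = P + 2 L + L P$
$\left(A{\left(f{\left(4 \right)},-8 \right)} + 24\right)^{2} = \left(\left(-8 + 2 \frac{1}{2 \cdot 4} + \frac{1}{2 \cdot 4} \left(-8\right)\right) + 24\right)^{2} = \left(\left(-8 + 2 \cdot \frac{1}{2} \cdot \frac{1}{4} + \frac{1}{2} \cdot \frac{1}{4} \left(-8\right)\right) + 24\right)^{2} = \left(\left(-8 + 2 \cdot \frac{1}{8} + \frac{1}{8} \left(-8\right)\right) + 24\right)^{2} = \left(\left(-8 + \frac{1}{4} - 1\right) + 24\right)^{2} = \left(- \frac{35}{4} + 24\right)^{2} = \left(\frac{61}{4}\right)^{2} = \frac{3721}{16}$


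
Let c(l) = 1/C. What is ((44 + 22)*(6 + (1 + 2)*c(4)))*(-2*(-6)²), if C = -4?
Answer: -24948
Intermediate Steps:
c(l) = -¼ (c(l) = 1/(-4) = -¼)
((44 + 22)*(6 + (1 + 2)*c(4)))*(-2*(-6)²) = ((44 + 22)*(6 + (1 + 2)*(-¼)))*(-2*(-6)²) = (66*(6 + 3*(-¼)))*(-2*36) = (66*(6 - ¾))*(-72) = (66*(21/4))*(-72) = (693/2)*(-72) = -24948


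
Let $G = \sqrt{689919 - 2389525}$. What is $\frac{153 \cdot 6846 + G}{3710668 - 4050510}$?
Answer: $- \frac{523719}{169921} - \frac{i \sqrt{1699606}}{339842} \approx -3.0821 - 0.0038362 i$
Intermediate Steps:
$G = i \sqrt{1699606}$ ($G = \sqrt{-1699606} = i \sqrt{1699606} \approx 1303.7 i$)
$\frac{153 \cdot 6846 + G}{3710668 - 4050510} = \frac{153 \cdot 6846 + i \sqrt{1699606}}{3710668 - 4050510} = \frac{1047438 + i \sqrt{1699606}}{-339842} = \left(1047438 + i \sqrt{1699606}\right) \left(- \frac{1}{339842}\right) = - \frac{523719}{169921} - \frac{i \sqrt{1699606}}{339842}$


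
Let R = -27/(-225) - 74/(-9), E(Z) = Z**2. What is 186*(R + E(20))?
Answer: 5696374/75 ≈ 75952.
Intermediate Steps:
R = 1877/225 (R = -27*(-1/225) - 74*(-1/9) = 3/25 + 74/9 = 1877/225 ≈ 8.3422)
186*(R + E(20)) = 186*(1877/225 + 20**2) = 186*(1877/225 + 400) = 186*(91877/225) = 5696374/75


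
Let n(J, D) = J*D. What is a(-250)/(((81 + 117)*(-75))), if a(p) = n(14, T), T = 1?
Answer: -7/7425 ≈ -0.00094276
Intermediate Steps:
n(J, D) = D*J
a(p) = 14 (a(p) = 1*14 = 14)
a(-250)/(((81 + 117)*(-75))) = 14/(((81 + 117)*(-75))) = 14/((198*(-75))) = 14/(-14850) = 14*(-1/14850) = -7/7425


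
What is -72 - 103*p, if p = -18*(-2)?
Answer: -3780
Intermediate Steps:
p = 36
-72 - 103*p = -72 - 103*36 = -72 - 3708 = -3780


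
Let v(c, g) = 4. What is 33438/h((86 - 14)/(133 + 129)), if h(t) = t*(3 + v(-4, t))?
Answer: 730063/42 ≈ 17382.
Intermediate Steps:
h(t) = 7*t (h(t) = t*(3 + 4) = t*7 = 7*t)
33438/h((86 - 14)/(133 + 129)) = 33438/((7*((86 - 14)/(133 + 129)))) = 33438/((7*(72/262))) = 33438/((7*(72*(1/262)))) = 33438/((7*(36/131))) = 33438/(252/131) = 33438*(131/252) = 730063/42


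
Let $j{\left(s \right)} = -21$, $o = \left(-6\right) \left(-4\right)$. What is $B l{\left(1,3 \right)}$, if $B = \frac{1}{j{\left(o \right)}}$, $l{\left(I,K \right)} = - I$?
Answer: $\frac{1}{21} \approx 0.047619$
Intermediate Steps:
$o = 24$
$B = - \frac{1}{21}$ ($B = \frac{1}{-21} = - \frac{1}{21} \approx -0.047619$)
$B l{\left(1,3 \right)} = - \frac{\left(-1\right) 1}{21} = \left(- \frac{1}{21}\right) \left(-1\right) = \frac{1}{21}$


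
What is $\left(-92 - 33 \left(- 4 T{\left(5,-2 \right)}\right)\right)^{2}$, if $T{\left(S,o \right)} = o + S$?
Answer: $92416$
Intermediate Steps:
$T{\left(S,o \right)} = S + o$
$\left(-92 - 33 \left(- 4 T{\left(5,-2 \right)}\right)\right)^{2} = \left(-92 - 33 \left(- 4 \left(5 - 2\right)\right)\right)^{2} = \left(-92 - 33 \left(\left(-4\right) 3\right)\right)^{2} = \left(-92 - -396\right)^{2} = \left(-92 + 396\right)^{2} = 304^{2} = 92416$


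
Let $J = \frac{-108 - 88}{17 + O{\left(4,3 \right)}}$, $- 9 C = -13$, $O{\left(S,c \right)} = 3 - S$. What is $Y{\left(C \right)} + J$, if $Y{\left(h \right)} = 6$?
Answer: $- \frac{25}{4} \approx -6.25$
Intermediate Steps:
$C = \frac{13}{9}$ ($C = \left(- \frac{1}{9}\right) \left(-13\right) = \frac{13}{9} \approx 1.4444$)
$J = - \frac{49}{4}$ ($J = \frac{-108 - 88}{17 + \left(3 - 4\right)} = - \frac{196}{17 - 1} = - \frac{196}{16} = \left(-196\right) \frac{1}{16} = - \frac{49}{4} \approx -12.25$)
$Y{\left(C \right)} + J = 6 - \frac{49}{4} = - \frac{25}{4}$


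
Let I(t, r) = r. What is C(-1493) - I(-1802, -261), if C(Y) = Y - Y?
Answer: 261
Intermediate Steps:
C(Y) = 0
C(-1493) - I(-1802, -261) = 0 - 1*(-261) = 0 + 261 = 261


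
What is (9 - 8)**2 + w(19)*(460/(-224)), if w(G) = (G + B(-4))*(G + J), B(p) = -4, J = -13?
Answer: -5147/28 ≈ -183.82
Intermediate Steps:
w(G) = (-13 + G)*(-4 + G) (w(G) = (G - 4)*(G - 13) = (-4 + G)*(-13 + G) = (-13 + G)*(-4 + G))
(9 - 8)**2 + w(19)*(460/(-224)) = (9 - 8)**2 + (52 + 19**2 - 17*19)*(460/(-224)) = 1**2 + (52 + 361 - 323)*(460*(-1/224)) = 1 + 90*(-115/56) = 1 - 5175/28 = -5147/28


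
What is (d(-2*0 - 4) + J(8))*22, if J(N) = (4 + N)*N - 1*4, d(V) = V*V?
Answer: 2376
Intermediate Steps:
d(V) = V**2
J(N) = -4 + N*(4 + N) (J(N) = N*(4 + N) - 4 = -4 + N*(4 + N))
(d(-2*0 - 4) + J(8))*22 = ((-2*0 - 4)**2 + (-4 + 8**2 + 4*8))*22 = ((0 - 4)**2 + (-4 + 64 + 32))*22 = ((-4)**2 + 92)*22 = (16 + 92)*22 = 108*22 = 2376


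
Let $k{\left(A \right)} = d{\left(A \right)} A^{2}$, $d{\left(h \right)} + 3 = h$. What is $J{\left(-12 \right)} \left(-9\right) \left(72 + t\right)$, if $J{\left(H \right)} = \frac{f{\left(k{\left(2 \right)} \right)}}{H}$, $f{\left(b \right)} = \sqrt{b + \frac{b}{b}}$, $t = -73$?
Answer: $- \frac{3 i \sqrt{3}}{4} \approx - 1.299 i$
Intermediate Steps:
$d{\left(h \right)} = -3 + h$
$k{\left(A \right)} = A^{2} \left(-3 + A\right)$ ($k{\left(A \right)} = \left(-3 + A\right) A^{2} = A^{2} \left(-3 + A\right)$)
$f{\left(b \right)} = \sqrt{1 + b}$ ($f{\left(b \right)} = \sqrt{b + 1} = \sqrt{1 + b}$)
$J{\left(H \right)} = \frac{i \sqrt{3}}{H}$ ($J{\left(H \right)} = \frac{\sqrt{1 + 2^{2} \left(-3 + 2\right)}}{H} = \frac{\sqrt{1 + 4 \left(-1\right)}}{H} = \frac{\sqrt{1 - 4}}{H} = \frac{\sqrt{-3}}{H} = \frac{i \sqrt{3}}{H}$)
$J{\left(-12 \right)} \left(-9\right) \left(72 + t\right) = \frac{i \sqrt{3}}{-12} \left(-9\right) \left(72 - 73\right) = i \sqrt{3} \left(- \frac{1}{12}\right) \left(-9\right) \left(-1\right) = - \frac{i \sqrt{3}}{12} \left(-9\right) \left(-1\right) = \frac{3 i \sqrt{3}}{4} \left(-1\right) = - \frac{3 i \sqrt{3}}{4}$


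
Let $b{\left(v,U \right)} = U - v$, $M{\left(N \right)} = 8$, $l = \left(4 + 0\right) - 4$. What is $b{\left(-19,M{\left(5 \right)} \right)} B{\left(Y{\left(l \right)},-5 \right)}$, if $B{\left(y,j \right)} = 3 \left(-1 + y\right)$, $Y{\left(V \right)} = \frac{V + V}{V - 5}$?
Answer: $-81$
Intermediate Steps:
$l = 0$ ($l = 4 - 4 = 0$)
$Y{\left(V \right)} = \frac{2 V}{-5 + V}$
$B{\left(y,j \right)} = -3 + 3 y$
$b{\left(-19,M{\left(5 \right)} \right)} B{\left(Y{\left(l \right)},-5 \right)} = \left(8 - -19\right) \left(-3 + 3 \cdot 2 \cdot 0 \frac{1}{-5 + 0}\right) = \left(8 + 19\right) \left(-3 + 3 \cdot 2 \cdot 0 \frac{1}{-5}\right) = 27 \left(-3 + 3 \cdot 2 \cdot 0 \left(- \frac{1}{5}\right)\right) = 27 \left(-3 + 3 \cdot 0\right) = 27 \left(-3 + 0\right) = 27 \left(-3\right) = -81$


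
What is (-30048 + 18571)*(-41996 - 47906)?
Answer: 1031805254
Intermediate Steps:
(-30048 + 18571)*(-41996 - 47906) = -11477*(-89902) = 1031805254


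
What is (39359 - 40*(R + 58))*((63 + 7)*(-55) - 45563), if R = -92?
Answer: -2012047947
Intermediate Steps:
(39359 - 40*(R + 58))*((63 + 7)*(-55) - 45563) = (39359 - 40*(-92 + 58))*((63 + 7)*(-55) - 45563) = (39359 - 40*(-34))*(70*(-55) - 45563) = (39359 + 1360)*(-3850 - 45563) = 40719*(-49413) = -2012047947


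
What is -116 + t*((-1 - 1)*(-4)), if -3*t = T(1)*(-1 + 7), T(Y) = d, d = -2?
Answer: -84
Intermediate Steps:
T(Y) = -2
t = 4 (t = -(-2)*(-1 + 7)/3 = -(-2)*6/3 = -⅓*(-12) = 4)
-116 + t*((-1 - 1)*(-4)) = -116 + 4*((-1 - 1)*(-4)) = -116 + 4*(-2*(-4)) = -116 + 4*8 = -116 + 32 = -84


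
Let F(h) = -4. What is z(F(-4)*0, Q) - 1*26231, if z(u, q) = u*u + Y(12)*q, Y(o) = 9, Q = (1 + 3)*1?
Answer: -26195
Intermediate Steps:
Q = 4 (Q = 4*1 = 4)
z(u, q) = u² + 9*q (z(u, q) = u*u + 9*q = u² + 9*q)
z(F(-4)*0, Q) - 1*26231 = ((-4*0)² + 9*4) - 1*26231 = (0² + 36) - 26231 = (0 + 36) - 26231 = 36 - 26231 = -26195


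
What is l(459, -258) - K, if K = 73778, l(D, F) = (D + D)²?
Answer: 768946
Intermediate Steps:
l(D, F) = 4*D² (l(D, F) = (2*D)² = 4*D²)
l(459, -258) - K = 4*459² - 1*73778 = 4*210681 - 73778 = 842724 - 73778 = 768946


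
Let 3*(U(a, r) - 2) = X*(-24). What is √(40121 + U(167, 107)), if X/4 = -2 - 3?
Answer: √40283 ≈ 200.71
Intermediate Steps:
X = -20 (X = 4*(-2 - 3) = 4*(-5) = -20)
U(a, r) = 162 (U(a, r) = 2 + (-20*(-24))/3 = 2 + (⅓)*480 = 2 + 160 = 162)
√(40121 + U(167, 107)) = √(40121 + 162) = √40283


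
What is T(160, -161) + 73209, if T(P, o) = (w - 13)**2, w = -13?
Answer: 73885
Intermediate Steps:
T(P, o) = 676 (T(P, o) = (-13 - 13)**2 = (-26)**2 = 676)
T(160, -161) + 73209 = 676 + 73209 = 73885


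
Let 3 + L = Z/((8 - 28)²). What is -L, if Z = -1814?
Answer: 1507/200 ≈ 7.5350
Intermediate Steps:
L = -1507/200 (L = -3 - 1814/(8 - 28)² = -3 - 1814/((-20)²) = -3 - 1814/400 = -3 - 1814*1/400 = -3 - 907/200 = -1507/200 ≈ -7.5350)
-L = -1*(-1507/200) = 1507/200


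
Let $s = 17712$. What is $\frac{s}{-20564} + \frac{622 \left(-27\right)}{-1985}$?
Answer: $\frac{77548374}{10204885} \approx 7.5991$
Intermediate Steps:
$\frac{s}{-20564} + \frac{622 \left(-27\right)}{-1985} = \frac{17712}{-20564} + \frac{622 \left(-27\right)}{-1985} = 17712 \left(- \frac{1}{20564}\right) - - \frac{16794}{1985} = - \frac{4428}{5141} + \frac{16794}{1985} = \frac{77548374}{10204885}$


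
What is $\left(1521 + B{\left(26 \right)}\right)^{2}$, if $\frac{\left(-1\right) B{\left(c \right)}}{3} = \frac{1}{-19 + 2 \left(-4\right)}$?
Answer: $\frac{187416100}{81} \approx 2.3138 \cdot 10^{6}$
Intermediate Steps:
$B{\left(c \right)} = \frac{1}{9}$ ($B{\left(c \right)} = - \frac{3}{-19 + 2 \left(-4\right)} = - \frac{3}{-19 - 8} = - \frac{3}{-27} = \left(-3\right) \left(- \frac{1}{27}\right) = \frac{1}{9}$)
$\left(1521 + B{\left(26 \right)}\right)^{2} = \left(1521 + \frac{1}{9}\right)^{2} = \left(\frac{13690}{9}\right)^{2} = \frac{187416100}{81}$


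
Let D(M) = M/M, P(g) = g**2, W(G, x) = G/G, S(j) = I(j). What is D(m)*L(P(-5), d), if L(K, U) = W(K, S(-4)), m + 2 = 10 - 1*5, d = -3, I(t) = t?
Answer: 1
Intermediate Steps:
S(j) = j
m = 3 (m = -2 + (10 - 1*5) = -2 + (10 - 5) = -2 + 5 = 3)
W(G, x) = 1
D(M) = 1
L(K, U) = 1
D(m)*L(P(-5), d) = 1*1 = 1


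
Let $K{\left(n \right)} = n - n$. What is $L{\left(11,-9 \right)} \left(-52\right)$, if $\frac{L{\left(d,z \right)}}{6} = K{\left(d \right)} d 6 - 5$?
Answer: $1560$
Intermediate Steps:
$K{\left(n \right)} = 0$
$L{\left(d,z \right)} = -30$ ($L{\left(d,z \right)} = 6 \left(0 d 6 - 5\right) = 6 \left(0 \cdot 6 - 5\right) = 6 \left(0 - 5\right) = 6 \left(-5\right) = -30$)
$L{\left(11,-9 \right)} \left(-52\right) = \left(-30\right) \left(-52\right) = 1560$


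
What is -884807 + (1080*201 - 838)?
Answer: -668565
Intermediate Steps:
-884807 + (1080*201 - 838) = -884807 + (217080 - 838) = -884807 + 216242 = -668565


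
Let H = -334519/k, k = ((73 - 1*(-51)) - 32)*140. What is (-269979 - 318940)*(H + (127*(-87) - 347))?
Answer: 86638818096081/12880 ≈ 6.7266e+9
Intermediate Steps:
k = 12880 (k = ((73 + 51) - 32)*140 = (124 - 32)*140 = 92*140 = 12880)
H = -334519/12880 ≈ -25.972
(-269979 - 318940)*(H + (127*(-87) - 347)) = (-269979 - 318940)*(-334519/12880 + (127*(-87) - 347)) = -588919*(-334519/12880 + (-11049 - 347)) = -588919*(-334519/12880 - 11396) = -588919*(-147114999/12880) = 86638818096081/12880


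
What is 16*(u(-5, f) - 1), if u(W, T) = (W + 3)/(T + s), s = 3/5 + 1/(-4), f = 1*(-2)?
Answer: 112/33 ≈ 3.3939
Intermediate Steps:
f = -2
s = 7/20 (s = 3*(⅕) + 1*(-¼) = ⅗ - ¼ = 7/20 ≈ 0.35000)
u(W, T) = (3 + W)/(7/20 + T) (u(W, T) = (W + 3)/(T + 7/20) = (3 + W)/(7/20 + T))
16*(u(-5, f) - 1) = 16*(20*(3 - 5)/(7 + 20*(-2)) - 1) = 16*(20*(-2)/(7 - 40) - 1) = 16*(20*(-2)/(-33) - 1) = 16*(20*(-1/33)*(-2) - 1) = 16*(40/33 - 1) = 16*(7/33) = 112/33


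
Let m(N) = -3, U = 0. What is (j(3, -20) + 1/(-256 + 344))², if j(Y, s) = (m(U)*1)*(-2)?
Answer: 279841/7744 ≈ 36.136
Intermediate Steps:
j(Y, s) = 6 (j(Y, s) = -3*1*(-2) = -3*(-2) = 6)
(j(3, -20) + 1/(-256 + 344))² = (6 + 1/(-256 + 344))² = (6 + 1/88)² = (529/88)² = 279841/7744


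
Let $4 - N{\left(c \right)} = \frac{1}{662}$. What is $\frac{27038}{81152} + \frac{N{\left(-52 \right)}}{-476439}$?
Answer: $\frac{2131910294035}{6398888313984} \approx 0.33317$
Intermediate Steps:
$N{\left(c \right)} = \frac{2647}{662}$ ($N{\left(c \right)} = 4 - \frac{1}{662} = \frac{2647}{662}$)
$\frac{27038}{81152} + \frac{N{\left(-52 \right)}}{-476439} = \frac{27038}{81152} + \frac{2647}{662 \left(-476439\right)} = 27038 \cdot \frac{1}{81152} + \frac{2647}{662} \left(- \frac{1}{476439}\right) = \frac{13519}{40576} - \frac{2647}{315402618} = \frac{2131910294035}{6398888313984}$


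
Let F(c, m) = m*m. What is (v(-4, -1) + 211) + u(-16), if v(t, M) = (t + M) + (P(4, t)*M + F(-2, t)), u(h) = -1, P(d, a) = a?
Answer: 225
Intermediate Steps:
F(c, m) = m²
v(t, M) = M + t + t² + M*t (v(t, M) = (t + M) + (t*M + t²) = (M + t) + (M*t + t²) = (M + t) + (t² + M*t) = M + t + t² + M*t)
(v(-4, -1) + 211) + u(-16) = ((-1 - 4 + (-4)² - 1*(-4)) + 211) - 1 = ((-1 - 4 + 16 + 4) + 211) - 1 = (15 + 211) - 1 = 226 - 1 = 225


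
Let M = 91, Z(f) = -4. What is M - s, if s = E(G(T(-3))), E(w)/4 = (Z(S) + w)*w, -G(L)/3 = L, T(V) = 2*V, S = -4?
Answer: -917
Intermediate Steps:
G(L) = -3*L
E(w) = 4*w*(-4 + w) (E(w) = 4*((-4 + w)*w) = 4*(w*(-4 + w)) = 4*w*(-4 + w))
s = 1008 (s = 4*(-6*(-3))*(-4 - 6*(-3)) = 4*(-3*(-6))*(-4 - 3*(-6)) = 4*18*(-4 + 18) = 4*18*14 = 1008)
M - s = 91 - 1*1008 = 91 - 1008 = -917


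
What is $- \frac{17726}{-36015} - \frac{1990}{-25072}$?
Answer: $\frac{258048061}{451484040} \approx 0.57156$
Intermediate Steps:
$- \frac{17726}{-36015} - \frac{1990}{-25072} = \left(-17726\right) \left(- \frac{1}{36015}\right) - - \frac{995}{12536} = \frac{17726}{36015} + \frac{995}{12536} = \frac{258048061}{451484040}$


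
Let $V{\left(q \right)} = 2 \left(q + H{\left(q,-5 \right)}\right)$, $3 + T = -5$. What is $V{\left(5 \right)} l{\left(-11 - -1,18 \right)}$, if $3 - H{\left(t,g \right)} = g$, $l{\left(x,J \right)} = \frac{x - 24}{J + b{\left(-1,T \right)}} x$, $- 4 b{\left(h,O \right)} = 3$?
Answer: $\frac{35360}{69} \approx 512.46$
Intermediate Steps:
$T = -8$ ($T = -3 - 5 = -8$)
$b{\left(h,O \right)} = - \frac{3}{4}$ ($b{\left(h,O \right)} = \left(- \frac{1}{4}\right) 3 = - \frac{3}{4}$)
$l{\left(x,J \right)} = \frac{x \left(-24 + x\right)}{- \frac{3}{4} + J}$ ($l{\left(x,J \right)} = \frac{x - 24}{J - \frac{3}{4}} x = \frac{-24 + x}{- \frac{3}{4} + J} x = \frac{x \left(-24 + x\right)}{- \frac{3}{4} + J}$)
$H{\left(t,g \right)} = 3 - g$
$V{\left(q \right)} = 16 + 2 q$ ($V{\left(q \right)} = 2 \left(q + \left(3 - -5\right)\right) = 2 \left(q + \left(3 + 5\right)\right) = 2 \left(q + 8\right) = 2 \left(8 + q\right) = 16 + 2 q$)
$V{\left(5 \right)} l{\left(-11 - -1,18 \right)} = \left(16 + 2 \cdot 5\right) \frac{4 \left(-11 - -1\right) \left(-24 - 10\right)}{-3 + 4 \cdot 18} = \left(16 + 10\right) \frac{4 \left(-11 + 1\right) \left(-24 + \left(-11 + 1\right)\right)}{-3 + 72} = 26 \cdot 4 \left(-10\right) \frac{1}{69} \left(-24 - 10\right) = 26 \cdot 4 \left(-10\right) \frac{1}{69} \left(-34\right) = 26 \cdot \frac{1360}{69} = \frac{35360}{69}$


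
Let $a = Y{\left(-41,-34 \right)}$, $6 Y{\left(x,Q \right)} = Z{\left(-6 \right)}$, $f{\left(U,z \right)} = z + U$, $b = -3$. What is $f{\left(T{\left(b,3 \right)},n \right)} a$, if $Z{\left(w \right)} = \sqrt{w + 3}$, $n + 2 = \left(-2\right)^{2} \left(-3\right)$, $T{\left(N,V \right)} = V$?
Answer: $- \frac{11 i \sqrt{3}}{6} \approx - 3.1754 i$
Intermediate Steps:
$n = -14$ ($n = -2 + \left(-2\right)^{2} \left(-3\right) = -2 + 4 \left(-3\right) = -2 - 12 = -14$)
$Z{\left(w \right)} = \sqrt{3 + w}$
$f{\left(U,z \right)} = U + z$
$Y{\left(x,Q \right)} = \frac{i \sqrt{3}}{6}$ ($Y{\left(x,Q \right)} = \frac{\sqrt{3 - 6}}{6} = \frac{\sqrt{-3}}{6} = \frac{i \sqrt{3}}{6}$)
$a = \frac{i \sqrt{3}}{6} \approx 0.28868 i$
$f{\left(T{\left(b,3 \right)},n \right)} a = \left(3 - 14\right) \frac{i \sqrt{3}}{6} = - 11 \frac{i \sqrt{3}}{6} = - \frac{11 i \sqrt{3}}{6}$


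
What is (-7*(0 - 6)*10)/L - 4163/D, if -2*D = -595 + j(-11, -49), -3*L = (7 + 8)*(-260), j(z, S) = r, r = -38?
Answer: -527897/41145 ≈ -12.830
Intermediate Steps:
j(z, S) = -38
L = 1300 (L = -(7 + 8)*(-260)/3 = -5*(-260) = -⅓*(-3900) = 1300)
D = 633/2 (D = -(-595 - 38)/2 = -½*(-633) = 633/2 ≈ 316.50)
(-7*(0 - 6)*10)/L - 4163/D = (-7*(0 - 6)*10)/1300 - 4163/633/2 = (-7*(-6)*10)*(1/1300) - 4163*2/633 = (42*10)*(1/1300) - 8326/633 = 420*(1/1300) - 8326/633 = 21/65 - 8326/633 = -527897/41145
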